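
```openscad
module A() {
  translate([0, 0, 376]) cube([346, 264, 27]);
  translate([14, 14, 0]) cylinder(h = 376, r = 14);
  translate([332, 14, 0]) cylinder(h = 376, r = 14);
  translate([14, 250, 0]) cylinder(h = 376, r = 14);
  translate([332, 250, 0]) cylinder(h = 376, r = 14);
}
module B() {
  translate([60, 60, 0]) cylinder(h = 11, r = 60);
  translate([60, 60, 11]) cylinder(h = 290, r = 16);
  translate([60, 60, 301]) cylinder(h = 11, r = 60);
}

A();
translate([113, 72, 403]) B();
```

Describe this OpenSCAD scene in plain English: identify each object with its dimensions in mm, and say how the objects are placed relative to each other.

A is a simple wooden stool: a rectangular seat 346 mm (x) by 264 mm (y), 27 mm thick, top face at z = 403 mm, on four round legs, each 28 mm in diameter. The legs rest on z = 0, each leg's axis is inset half a diameter from the nearest pair of seat edges (so the leg's bounding box is flush with the corner).

B is a spool: two coaxial disc flanges of radius 60 mm and thickness 11 mm, joined by a core cylinder of radius 16 mm and height 290 mm. The lower flange rests on z = 0 and the three cylinders share a vertical axis.

The spool is on top of the stool, centred.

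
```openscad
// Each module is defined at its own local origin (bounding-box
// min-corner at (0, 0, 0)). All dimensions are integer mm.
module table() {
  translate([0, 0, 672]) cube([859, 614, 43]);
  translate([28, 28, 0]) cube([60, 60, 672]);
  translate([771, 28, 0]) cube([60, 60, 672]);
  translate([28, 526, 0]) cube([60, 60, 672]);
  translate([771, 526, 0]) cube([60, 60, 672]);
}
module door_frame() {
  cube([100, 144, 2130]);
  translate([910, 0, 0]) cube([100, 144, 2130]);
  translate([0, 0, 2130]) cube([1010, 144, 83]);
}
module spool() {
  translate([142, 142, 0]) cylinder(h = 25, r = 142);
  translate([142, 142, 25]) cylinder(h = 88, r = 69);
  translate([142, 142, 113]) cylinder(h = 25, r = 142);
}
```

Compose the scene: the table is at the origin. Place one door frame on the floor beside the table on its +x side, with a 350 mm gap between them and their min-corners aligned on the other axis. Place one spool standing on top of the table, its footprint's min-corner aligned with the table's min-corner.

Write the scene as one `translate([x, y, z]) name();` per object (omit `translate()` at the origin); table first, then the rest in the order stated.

table();
translate([1209, 0, 0]) door_frame();
translate([0, 0, 715]) spool();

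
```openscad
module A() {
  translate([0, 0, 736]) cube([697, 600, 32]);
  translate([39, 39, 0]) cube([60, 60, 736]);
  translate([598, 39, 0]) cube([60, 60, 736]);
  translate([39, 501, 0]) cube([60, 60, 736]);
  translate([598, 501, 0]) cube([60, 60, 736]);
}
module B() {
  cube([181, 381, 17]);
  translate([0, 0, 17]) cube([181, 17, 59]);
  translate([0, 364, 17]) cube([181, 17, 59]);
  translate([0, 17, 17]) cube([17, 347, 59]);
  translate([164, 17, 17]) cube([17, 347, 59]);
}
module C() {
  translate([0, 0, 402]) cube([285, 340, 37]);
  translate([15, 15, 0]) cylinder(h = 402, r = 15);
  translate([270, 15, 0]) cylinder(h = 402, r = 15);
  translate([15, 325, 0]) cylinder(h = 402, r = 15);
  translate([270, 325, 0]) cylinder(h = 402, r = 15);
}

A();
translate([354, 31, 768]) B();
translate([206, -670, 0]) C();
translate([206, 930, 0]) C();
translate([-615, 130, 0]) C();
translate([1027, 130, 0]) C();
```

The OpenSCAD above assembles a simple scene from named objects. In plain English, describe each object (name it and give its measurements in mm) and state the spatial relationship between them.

A is a rectangular dining table. The top is 697×600×32 mm with its upper surface at z = 768 mm. It stands on four 60×60 mm square legs, each inset 39 mm from the nearest pair of top edges, running from the floor to the underside of the top.

B is an open storage box with external size 181×381×76 mm and wall thickness 17 mm (the base is also 17 mm thick). The base covers the whole footprint; the four walls stand on the base, with the y-facing walls full-width and the x-facing walls fitting between their inner faces.

C is a simple wooden stool: a rectangular seat 285 mm (x) by 340 mm (y), 37 mm thick, top face at z = 439 mm, on four round legs, each 30 mm in diameter. The legs rest on z = 0, each leg's axis is inset half a diameter from the nearest pair of seat edges (so the leg's bounding box is flush with the corner).

The open box is on top of the table. Four stools sit around the table at the −y, +y, −x, +x sides.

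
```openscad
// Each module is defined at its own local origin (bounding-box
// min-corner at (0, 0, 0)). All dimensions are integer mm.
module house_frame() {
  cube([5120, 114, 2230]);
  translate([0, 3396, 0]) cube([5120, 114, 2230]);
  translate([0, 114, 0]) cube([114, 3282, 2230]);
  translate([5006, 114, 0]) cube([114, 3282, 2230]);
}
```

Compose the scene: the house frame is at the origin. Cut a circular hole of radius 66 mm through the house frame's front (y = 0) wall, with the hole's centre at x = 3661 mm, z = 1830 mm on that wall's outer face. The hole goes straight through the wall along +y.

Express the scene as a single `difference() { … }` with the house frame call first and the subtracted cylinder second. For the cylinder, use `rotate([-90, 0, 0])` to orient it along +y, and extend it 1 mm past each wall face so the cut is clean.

difference() {
  house_frame();
  translate([3661, -1, 1830]) rotate([-90, 0, 0]) cylinder(h = 116, r = 66);
}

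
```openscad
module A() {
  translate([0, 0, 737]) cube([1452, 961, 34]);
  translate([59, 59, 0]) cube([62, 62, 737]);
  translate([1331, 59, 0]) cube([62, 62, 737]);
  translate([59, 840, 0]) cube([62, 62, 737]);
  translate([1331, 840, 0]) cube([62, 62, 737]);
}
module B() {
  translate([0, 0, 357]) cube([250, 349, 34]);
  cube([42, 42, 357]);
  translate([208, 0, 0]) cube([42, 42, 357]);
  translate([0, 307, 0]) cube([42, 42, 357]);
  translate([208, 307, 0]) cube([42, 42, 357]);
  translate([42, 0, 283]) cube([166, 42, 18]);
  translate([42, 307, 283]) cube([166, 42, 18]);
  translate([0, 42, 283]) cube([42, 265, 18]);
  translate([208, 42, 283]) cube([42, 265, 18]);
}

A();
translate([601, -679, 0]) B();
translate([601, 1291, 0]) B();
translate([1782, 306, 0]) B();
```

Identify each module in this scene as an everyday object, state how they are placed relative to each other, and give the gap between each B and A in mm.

Each stool's nearest face is 330 mm from the table's bounding box.

A is a table. B is a stool. Three stools sit around the table at the −y, +y, +x sides. The gap between each stool and the table is 330 mm.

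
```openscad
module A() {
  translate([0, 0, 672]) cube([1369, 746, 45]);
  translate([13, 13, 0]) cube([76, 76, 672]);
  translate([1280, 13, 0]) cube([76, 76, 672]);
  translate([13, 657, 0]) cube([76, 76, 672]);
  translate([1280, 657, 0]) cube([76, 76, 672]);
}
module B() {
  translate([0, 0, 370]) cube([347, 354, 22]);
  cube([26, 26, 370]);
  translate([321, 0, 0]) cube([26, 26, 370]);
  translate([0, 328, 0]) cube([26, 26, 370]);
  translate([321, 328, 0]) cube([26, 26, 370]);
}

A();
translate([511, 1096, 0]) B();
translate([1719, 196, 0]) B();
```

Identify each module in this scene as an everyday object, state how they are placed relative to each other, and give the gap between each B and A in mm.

A is a table. B is a stool. Two stools sit around the table at the +y, +x sides. The gap between each stool and the table is 350 mm.

Each stool's nearest face is 350 mm from the table's bounding box.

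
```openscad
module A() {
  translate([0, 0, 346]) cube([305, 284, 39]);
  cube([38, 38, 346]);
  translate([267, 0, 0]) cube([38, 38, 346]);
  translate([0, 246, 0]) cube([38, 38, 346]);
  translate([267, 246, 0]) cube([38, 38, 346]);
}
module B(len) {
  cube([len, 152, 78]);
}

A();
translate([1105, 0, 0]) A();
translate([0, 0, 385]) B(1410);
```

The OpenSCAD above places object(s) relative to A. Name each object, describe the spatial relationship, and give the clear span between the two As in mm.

A is a stool. B is a beam. A beam spans the tops of two stools. The clear span between the two stools is 800 mm.

Second stool starts at x = 1105; first ends at x = 305; clear span = 1105 − 305 = 800 mm.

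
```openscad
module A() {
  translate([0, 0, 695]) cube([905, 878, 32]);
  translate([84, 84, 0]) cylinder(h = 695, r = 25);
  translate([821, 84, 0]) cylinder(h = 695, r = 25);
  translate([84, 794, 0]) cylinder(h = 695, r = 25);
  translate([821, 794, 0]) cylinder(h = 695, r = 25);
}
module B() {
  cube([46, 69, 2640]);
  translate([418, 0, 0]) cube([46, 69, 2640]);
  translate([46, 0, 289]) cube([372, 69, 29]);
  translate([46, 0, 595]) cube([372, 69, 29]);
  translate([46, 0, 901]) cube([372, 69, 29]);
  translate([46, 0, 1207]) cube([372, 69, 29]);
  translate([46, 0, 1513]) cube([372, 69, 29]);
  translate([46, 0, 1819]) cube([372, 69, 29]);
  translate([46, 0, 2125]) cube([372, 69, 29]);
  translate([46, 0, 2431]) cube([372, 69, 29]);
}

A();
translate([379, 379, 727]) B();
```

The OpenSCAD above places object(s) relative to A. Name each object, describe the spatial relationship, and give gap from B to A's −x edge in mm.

The ladder's min-x is at 379; the table's min-x is 0; gap = 379 mm.

A is a table. B is a ladder. The ladder is on top of the table. The gap from the ladder to the table's −x edge is 379 mm.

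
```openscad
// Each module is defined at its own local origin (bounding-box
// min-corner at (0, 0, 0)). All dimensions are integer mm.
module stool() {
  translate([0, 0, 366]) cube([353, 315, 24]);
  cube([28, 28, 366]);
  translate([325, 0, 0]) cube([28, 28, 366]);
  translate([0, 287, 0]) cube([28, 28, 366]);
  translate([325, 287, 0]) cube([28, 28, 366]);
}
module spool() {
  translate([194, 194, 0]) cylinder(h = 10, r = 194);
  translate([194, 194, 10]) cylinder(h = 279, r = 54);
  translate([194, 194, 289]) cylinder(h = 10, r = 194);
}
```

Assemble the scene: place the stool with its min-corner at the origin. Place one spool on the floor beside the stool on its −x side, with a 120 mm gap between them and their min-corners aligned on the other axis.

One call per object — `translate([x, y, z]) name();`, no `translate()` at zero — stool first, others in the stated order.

stool();
translate([-508, 0, 0]) spool();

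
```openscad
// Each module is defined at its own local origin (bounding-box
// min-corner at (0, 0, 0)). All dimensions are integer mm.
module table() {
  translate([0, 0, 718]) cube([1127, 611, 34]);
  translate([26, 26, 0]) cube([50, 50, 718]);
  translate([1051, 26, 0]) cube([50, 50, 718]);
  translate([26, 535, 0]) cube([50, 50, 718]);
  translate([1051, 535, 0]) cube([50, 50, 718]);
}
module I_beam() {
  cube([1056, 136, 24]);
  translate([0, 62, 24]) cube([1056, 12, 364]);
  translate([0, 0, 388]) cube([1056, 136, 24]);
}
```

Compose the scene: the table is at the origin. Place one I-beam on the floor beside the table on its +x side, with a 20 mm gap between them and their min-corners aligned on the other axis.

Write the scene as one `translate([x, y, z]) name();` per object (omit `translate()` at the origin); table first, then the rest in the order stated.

table();
translate([1147, 0, 0]) I_beam();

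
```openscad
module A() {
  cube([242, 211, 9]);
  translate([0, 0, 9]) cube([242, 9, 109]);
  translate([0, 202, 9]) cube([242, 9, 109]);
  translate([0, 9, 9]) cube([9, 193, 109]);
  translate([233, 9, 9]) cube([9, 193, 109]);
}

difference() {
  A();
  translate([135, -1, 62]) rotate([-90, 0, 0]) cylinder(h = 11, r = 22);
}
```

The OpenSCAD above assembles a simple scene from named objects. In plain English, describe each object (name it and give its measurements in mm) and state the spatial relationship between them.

A is an open storage box with external size 242×211×118 mm and wall thickness 9 mm (the base is also 9 mm thick). The base covers the whole footprint; the four walls stand on the base, with the y-facing walls full-width and the x-facing walls fitting between their inner faces.

The open box has a circular hole of radius 22 mm through its front wall, centred at (x = 135, z = 62).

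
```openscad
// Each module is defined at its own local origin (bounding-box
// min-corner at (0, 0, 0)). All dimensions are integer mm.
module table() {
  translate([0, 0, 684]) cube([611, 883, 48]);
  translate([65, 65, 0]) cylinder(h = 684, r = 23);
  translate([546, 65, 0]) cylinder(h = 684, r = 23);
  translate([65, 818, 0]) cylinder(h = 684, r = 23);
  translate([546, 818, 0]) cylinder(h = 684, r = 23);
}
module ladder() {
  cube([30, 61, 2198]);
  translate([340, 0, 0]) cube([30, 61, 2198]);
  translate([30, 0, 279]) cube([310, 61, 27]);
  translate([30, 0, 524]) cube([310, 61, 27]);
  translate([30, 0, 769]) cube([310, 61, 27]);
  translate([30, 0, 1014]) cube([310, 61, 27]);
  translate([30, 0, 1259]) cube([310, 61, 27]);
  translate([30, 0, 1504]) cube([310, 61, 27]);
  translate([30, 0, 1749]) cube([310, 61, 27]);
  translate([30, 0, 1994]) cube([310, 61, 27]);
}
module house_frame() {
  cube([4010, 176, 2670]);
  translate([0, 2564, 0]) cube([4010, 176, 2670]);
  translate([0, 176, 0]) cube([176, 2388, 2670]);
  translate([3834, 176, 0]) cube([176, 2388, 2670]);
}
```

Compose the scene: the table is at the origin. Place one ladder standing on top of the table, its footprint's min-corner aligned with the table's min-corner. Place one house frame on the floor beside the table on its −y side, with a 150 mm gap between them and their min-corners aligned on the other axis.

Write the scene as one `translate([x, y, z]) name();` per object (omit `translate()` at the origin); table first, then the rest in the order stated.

table();
translate([0, 0, 732]) ladder();
translate([0, -2890, 0]) house_frame();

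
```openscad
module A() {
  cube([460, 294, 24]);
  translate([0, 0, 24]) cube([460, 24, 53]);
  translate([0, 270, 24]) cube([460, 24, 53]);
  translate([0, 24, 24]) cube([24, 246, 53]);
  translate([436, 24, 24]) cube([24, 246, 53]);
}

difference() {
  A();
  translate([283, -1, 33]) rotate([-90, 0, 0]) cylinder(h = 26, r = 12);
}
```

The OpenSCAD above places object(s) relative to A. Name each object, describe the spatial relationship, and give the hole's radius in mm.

A is an open box. The open box has a circular hole through its front wall. The hole's radius is 12 mm.

The subtracted cylinder has r = 12 mm.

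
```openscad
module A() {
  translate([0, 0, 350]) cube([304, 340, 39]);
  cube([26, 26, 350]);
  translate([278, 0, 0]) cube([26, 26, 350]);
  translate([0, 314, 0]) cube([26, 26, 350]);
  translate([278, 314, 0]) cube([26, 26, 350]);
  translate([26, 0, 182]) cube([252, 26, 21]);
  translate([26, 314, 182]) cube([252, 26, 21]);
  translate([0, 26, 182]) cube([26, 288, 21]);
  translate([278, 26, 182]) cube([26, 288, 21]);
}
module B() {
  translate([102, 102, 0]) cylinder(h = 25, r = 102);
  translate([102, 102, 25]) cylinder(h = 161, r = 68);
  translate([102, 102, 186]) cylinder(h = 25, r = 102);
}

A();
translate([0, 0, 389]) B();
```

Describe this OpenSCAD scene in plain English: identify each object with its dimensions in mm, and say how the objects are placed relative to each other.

A is a four-legged stool. The seat is a 304×340×39 mm slab whose top surface is at z = 389 mm; four square legs, each 26×26 mm in cross-section, run from the floor (z = 0) to the underside of the seat, each flush with a corner of the seat. Four stretchers, 26 mm wide and 21 mm tall, connect adjacent legs with their undersides at z = 182 mm, each running between the inner faces of the legs it joins and aligned with the legs' outer faces on the other axis.

B is a spool: two coaxial disc flanges of radius 102 mm and thickness 25 mm, joined by a core cylinder of radius 68 mm and height 161 mm. The lower flange rests on z = 0 and the three cylinders share a vertical axis.

The spool is on top of the stool.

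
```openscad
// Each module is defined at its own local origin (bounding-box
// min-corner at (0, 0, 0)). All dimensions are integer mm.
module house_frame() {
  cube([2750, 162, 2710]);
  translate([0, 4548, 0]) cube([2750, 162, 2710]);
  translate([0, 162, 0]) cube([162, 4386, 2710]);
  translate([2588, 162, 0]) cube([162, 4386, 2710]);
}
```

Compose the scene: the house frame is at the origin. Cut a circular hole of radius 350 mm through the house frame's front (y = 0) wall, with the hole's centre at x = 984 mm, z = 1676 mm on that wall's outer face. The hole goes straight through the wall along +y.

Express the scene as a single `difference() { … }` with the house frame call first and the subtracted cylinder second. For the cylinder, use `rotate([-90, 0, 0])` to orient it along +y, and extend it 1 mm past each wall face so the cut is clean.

difference() {
  house_frame();
  translate([984, -1, 1676]) rotate([-90, 0, 0]) cylinder(h = 164, r = 350);
}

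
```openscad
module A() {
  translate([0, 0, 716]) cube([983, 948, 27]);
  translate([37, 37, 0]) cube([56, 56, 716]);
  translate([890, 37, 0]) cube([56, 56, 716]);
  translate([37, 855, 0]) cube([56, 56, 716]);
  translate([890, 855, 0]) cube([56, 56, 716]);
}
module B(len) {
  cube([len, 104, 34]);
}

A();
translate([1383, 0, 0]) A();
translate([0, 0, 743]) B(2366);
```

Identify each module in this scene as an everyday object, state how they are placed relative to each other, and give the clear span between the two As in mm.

A is a table. B is a beam. A beam spans the tops of two tables. The clear span between the two tables is 400 mm.

Second table starts at x = 1383; first ends at x = 983; clear span = 1383 − 983 = 400 mm.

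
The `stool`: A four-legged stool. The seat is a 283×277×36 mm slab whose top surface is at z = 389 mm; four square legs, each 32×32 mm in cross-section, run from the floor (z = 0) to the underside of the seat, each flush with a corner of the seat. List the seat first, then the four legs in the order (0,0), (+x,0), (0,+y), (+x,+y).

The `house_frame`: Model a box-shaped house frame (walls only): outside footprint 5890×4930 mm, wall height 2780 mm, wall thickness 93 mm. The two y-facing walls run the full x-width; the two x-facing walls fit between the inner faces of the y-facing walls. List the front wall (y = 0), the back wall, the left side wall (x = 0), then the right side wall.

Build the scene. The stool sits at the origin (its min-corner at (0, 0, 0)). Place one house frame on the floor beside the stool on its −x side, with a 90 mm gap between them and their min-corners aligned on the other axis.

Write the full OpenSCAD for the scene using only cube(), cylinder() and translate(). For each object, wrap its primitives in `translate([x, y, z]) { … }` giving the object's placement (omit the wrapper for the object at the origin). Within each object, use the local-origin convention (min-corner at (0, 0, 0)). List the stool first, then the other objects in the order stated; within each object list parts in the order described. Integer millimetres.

translate([0, 0, 353]) cube([283, 277, 36]);
cube([32, 32, 353]);
translate([251, 0, 0]) cube([32, 32, 353]);
translate([0, 245, 0]) cube([32, 32, 353]);
translate([251, 245, 0]) cube([32, 32, 353]);
translate([-5980, 0, 0]) {
  cube([5890, 93, 2780]);
  translate([0, 4837, 0]) cube([5890, 93, 2780]);
  translate([0, 93, 0]) cube([93, 4744, 2780]);
  translate([5797, 93, 0]) cube([93, 4744, 2780]);
}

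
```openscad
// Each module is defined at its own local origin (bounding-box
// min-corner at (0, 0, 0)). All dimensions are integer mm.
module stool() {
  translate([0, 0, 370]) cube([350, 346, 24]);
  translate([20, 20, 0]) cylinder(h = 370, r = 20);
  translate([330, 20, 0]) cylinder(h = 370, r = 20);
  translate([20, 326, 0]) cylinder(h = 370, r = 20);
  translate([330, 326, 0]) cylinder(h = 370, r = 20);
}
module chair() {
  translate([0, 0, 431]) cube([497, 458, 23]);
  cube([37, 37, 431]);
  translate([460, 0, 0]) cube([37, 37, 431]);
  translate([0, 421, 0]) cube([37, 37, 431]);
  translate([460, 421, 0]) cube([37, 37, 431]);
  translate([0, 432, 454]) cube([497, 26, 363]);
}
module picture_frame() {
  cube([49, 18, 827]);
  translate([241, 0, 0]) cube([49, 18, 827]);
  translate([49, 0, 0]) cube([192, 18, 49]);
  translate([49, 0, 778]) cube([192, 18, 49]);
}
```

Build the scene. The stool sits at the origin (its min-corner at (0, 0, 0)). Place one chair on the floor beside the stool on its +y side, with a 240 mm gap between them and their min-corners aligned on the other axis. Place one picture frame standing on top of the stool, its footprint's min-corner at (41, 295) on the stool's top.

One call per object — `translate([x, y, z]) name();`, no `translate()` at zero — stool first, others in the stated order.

stool();
translate([0, 586, 0]) chair();
translate([41, 295, 394]) picture_frame();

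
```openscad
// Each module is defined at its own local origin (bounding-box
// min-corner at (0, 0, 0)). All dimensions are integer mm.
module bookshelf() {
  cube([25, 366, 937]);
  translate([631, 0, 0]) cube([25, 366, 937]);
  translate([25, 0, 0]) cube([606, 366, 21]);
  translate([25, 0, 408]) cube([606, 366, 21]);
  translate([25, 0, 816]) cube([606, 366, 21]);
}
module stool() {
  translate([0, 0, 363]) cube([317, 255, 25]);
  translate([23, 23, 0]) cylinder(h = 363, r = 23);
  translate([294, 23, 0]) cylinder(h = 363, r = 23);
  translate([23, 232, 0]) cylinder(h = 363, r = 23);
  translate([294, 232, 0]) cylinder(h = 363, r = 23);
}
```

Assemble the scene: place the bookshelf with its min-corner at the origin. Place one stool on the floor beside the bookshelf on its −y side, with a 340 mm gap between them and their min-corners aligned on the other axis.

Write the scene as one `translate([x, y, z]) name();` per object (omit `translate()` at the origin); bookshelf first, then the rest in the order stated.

bookshelf();
translate([0, -595, 0]) stool();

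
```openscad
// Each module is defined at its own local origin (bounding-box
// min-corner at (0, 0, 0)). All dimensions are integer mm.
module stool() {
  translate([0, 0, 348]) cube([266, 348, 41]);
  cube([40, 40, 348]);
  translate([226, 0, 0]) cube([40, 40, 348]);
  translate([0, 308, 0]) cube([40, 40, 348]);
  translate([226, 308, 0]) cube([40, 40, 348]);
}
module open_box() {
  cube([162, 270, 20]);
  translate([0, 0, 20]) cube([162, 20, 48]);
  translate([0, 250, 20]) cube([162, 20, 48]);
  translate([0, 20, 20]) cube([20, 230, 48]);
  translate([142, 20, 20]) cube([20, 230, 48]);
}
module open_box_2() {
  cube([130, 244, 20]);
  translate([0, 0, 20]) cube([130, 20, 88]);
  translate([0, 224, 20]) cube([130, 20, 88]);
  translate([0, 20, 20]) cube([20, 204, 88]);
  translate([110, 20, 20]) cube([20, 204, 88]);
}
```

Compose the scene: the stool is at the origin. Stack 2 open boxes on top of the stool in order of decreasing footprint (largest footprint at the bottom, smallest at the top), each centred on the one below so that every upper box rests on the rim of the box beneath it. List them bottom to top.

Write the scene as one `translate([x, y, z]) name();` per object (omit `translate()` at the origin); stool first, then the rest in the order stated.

stool();
translate([52, 39, 389]) open_box();
translate([68, 52, 457]) open_box_2();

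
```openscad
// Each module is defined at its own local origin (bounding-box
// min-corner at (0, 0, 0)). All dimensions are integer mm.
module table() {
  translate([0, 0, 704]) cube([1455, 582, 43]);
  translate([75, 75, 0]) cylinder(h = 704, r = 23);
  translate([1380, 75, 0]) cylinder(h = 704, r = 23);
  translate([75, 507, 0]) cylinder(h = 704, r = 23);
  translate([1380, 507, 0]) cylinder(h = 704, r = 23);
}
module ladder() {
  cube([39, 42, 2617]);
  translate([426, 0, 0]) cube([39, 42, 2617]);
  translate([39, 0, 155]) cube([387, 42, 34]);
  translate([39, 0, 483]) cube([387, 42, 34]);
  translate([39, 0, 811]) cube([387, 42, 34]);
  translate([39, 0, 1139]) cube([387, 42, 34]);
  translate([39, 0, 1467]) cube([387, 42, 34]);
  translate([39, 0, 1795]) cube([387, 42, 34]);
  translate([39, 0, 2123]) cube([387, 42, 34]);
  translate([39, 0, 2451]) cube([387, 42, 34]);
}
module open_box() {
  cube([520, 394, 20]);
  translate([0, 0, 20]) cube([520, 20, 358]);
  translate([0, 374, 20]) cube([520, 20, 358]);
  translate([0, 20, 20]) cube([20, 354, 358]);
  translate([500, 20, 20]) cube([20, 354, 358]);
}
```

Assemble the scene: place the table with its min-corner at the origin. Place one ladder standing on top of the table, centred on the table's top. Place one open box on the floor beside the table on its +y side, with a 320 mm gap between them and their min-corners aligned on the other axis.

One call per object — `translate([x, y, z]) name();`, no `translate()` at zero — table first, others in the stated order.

table();
translate([495, 270, 747]) ladder();
translate([0, 902, 0]) open_box();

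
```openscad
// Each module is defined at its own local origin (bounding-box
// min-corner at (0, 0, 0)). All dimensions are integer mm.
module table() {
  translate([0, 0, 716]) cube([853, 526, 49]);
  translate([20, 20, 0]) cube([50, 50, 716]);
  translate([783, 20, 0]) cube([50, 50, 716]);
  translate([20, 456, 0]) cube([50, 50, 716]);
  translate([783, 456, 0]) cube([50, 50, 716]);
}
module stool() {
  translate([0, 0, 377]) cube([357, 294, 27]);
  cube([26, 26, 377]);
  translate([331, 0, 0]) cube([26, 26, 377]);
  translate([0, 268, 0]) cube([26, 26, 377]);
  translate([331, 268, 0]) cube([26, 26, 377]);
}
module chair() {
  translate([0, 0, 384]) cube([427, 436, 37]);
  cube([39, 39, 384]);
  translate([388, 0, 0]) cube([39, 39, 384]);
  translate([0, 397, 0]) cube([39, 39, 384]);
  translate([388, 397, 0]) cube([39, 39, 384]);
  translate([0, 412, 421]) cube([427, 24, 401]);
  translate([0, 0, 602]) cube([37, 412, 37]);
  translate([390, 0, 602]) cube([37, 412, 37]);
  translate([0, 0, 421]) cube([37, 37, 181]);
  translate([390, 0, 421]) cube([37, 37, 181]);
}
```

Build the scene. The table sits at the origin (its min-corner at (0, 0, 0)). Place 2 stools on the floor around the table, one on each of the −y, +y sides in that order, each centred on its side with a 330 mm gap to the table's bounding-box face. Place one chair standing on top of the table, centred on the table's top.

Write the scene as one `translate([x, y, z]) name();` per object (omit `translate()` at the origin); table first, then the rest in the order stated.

table();
translate([248, -624, 0]) stool();
translate([248, 856, 0]) stool();
translate([213, 45, 765]) chair();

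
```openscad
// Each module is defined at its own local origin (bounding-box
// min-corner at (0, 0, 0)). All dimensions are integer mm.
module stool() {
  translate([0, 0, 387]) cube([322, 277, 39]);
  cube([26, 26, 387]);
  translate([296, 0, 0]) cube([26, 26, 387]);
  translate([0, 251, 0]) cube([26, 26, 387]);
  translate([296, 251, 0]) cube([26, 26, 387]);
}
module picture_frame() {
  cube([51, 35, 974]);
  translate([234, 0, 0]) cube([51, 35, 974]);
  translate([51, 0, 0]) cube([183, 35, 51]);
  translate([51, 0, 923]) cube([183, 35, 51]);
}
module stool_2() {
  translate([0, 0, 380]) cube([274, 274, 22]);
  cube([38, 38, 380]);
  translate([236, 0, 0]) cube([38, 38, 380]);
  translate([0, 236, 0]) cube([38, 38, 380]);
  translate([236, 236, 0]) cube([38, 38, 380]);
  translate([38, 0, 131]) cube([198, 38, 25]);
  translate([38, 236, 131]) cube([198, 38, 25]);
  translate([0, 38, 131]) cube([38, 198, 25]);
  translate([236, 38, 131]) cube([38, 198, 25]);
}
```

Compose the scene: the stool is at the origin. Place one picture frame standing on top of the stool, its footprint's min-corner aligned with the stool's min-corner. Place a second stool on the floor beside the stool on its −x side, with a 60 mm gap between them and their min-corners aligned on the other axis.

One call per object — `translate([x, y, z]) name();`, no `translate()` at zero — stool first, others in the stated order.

stool();
translate([0, 0, 426]) picture_frame();
translate([-334, 0, 0]) stool_2();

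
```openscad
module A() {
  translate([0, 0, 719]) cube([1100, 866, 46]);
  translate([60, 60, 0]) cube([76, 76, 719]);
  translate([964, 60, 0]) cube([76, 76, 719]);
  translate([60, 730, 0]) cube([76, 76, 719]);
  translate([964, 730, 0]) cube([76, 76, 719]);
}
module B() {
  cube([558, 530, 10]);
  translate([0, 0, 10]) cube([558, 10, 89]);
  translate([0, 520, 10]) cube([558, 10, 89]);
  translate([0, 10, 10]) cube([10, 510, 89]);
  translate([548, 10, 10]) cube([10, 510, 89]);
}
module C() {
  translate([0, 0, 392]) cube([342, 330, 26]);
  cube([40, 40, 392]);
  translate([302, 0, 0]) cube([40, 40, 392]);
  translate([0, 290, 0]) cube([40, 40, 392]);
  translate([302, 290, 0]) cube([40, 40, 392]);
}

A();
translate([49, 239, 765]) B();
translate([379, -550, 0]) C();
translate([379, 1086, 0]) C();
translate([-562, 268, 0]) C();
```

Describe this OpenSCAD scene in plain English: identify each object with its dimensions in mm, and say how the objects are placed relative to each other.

A is a table: top 1100 mm (x) × 866 mm (y), 46 mm thick, upper face at z = 765 mm, on four 76×76 mm square legs, each inset 60 mm from the nearest pair of top edges, running from z = 0 to the bottom of the top.

B is an open storage box with external size 558×530×99 mm and wall thickness 10 mm (the base is also 10 mm thick). The base covers the whole footprint; the four walls stand on the base, with the y-facing walls full-width and the x-facing walls fitting between their inner faces.

C is a four-legged stool. The seat is a 342×330×26 mm slab whose top surface is at z = 418 mm; four square legs, each 40×40 mm in cross-section, run from the floor (z = 0) to the underside of the seat, each flush with a corner of the seat.

The open box is on top of the table. Three stools sit around the table at the −y, +y, −x sides.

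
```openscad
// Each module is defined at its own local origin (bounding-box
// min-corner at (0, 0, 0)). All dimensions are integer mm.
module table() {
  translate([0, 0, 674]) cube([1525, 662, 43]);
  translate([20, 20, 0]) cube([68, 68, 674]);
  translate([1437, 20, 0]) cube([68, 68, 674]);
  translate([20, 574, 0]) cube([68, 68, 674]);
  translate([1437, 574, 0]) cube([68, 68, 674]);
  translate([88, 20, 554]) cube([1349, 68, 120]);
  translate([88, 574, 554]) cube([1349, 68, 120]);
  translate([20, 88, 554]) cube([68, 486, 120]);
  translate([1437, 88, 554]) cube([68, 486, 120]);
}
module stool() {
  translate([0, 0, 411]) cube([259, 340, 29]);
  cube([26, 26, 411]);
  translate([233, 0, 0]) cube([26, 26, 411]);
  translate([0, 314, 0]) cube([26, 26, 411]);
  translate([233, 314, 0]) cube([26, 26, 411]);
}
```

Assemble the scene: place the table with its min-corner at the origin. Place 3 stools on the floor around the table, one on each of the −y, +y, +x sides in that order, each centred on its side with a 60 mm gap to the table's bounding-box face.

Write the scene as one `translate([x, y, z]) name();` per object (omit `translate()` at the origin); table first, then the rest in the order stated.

table();
translate([633, -400, 0]) stool();
translate([633, 722, 0]) stool();
translate([1585, 161, 0]) stool();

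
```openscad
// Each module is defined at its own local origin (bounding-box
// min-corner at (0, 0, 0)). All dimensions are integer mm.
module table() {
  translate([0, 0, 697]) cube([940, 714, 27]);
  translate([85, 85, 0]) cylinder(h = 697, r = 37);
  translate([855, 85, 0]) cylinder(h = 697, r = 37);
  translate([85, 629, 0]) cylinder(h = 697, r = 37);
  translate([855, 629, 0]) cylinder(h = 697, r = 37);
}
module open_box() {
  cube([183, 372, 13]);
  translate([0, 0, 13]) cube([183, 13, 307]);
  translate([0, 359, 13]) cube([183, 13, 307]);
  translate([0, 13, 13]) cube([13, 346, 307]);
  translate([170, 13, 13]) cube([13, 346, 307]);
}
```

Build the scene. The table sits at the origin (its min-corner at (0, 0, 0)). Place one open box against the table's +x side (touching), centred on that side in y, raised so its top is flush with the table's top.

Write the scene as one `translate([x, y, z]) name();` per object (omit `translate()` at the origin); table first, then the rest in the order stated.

table();
translate([940, 171, 404]) open_box();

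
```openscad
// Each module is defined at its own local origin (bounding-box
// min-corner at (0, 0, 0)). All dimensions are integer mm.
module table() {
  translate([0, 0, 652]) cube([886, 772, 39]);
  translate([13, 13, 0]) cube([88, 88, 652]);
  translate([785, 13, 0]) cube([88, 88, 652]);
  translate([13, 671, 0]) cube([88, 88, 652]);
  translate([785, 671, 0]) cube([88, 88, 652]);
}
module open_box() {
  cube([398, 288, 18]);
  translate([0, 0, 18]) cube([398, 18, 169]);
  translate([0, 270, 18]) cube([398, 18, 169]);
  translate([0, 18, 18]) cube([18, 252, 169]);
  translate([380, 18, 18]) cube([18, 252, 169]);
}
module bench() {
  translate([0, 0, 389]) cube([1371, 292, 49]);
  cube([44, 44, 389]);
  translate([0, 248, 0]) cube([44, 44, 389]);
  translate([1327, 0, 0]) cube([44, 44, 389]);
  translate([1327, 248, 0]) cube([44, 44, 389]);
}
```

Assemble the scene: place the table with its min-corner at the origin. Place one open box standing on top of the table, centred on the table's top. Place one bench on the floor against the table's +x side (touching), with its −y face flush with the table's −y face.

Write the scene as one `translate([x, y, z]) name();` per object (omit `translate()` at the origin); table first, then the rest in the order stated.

table();
translate([244, 242, 691]) open_box();
translate([886, 0, 0]) bench();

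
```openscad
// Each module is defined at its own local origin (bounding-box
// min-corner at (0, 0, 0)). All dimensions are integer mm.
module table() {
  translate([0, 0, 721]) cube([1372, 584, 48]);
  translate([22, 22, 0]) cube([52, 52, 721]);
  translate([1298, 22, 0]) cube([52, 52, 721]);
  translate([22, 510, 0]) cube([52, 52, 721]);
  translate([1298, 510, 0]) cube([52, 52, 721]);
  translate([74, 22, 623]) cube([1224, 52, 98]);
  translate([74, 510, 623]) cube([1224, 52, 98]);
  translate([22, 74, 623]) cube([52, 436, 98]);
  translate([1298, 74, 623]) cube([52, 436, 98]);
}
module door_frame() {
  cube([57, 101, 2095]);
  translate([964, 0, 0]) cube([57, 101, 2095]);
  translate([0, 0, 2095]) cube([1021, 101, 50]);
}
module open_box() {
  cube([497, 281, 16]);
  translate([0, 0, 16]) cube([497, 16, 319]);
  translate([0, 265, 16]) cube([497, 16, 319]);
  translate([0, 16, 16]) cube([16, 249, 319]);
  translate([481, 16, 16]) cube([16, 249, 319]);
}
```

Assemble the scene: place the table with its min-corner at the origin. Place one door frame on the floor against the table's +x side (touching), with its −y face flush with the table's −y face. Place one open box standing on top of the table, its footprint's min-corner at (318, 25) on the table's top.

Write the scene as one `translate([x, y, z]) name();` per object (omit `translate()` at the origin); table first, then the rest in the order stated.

table();
translate([1372, 0, 0]) door_frame();
translate([318, 25, 769]) open_box();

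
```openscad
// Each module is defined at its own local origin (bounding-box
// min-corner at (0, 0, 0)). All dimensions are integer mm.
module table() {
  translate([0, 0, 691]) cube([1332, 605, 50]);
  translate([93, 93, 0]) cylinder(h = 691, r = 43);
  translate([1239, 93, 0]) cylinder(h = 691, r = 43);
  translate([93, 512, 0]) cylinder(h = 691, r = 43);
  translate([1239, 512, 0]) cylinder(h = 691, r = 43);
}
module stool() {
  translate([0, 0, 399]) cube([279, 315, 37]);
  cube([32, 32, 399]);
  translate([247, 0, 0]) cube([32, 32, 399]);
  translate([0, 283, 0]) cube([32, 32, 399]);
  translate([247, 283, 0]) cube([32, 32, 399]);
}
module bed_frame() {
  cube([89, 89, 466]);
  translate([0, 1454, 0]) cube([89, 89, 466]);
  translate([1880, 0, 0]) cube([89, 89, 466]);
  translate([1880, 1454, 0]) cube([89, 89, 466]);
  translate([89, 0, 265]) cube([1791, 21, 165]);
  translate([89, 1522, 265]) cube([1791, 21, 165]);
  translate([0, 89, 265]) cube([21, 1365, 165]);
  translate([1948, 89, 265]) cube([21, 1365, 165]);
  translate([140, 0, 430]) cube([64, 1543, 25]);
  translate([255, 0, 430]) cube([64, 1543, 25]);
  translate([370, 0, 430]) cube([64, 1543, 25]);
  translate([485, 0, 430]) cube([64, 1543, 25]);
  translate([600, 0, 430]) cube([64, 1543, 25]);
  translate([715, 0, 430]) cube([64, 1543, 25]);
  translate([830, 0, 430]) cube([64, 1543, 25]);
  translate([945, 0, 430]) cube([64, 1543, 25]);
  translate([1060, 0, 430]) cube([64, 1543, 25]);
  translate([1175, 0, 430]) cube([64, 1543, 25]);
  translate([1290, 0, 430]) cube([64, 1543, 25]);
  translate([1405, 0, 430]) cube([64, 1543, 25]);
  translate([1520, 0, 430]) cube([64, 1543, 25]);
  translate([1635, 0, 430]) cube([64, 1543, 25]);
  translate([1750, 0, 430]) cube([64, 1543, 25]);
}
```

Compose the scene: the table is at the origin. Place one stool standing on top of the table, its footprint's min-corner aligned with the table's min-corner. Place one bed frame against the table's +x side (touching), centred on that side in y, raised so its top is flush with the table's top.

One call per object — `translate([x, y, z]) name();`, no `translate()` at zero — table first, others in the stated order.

table();
translate([0, 0, 741]) stool();
translate([1332, -469, 275]) bed_frame();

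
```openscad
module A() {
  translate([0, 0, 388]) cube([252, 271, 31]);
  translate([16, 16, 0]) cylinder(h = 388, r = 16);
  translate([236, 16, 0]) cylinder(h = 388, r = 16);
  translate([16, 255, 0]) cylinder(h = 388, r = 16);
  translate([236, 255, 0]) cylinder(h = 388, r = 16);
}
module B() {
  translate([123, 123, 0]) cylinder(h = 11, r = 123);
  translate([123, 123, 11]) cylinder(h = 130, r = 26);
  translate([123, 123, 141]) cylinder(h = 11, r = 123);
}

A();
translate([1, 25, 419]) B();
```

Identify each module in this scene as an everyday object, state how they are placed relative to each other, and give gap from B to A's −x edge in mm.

A is a stool. B is a spool. The spool is on top of the stool. The gap from the spool to the stool's −x edge is 1 mm.

The spool's min-x is at 1; the stool's min-x is 0; gap = 1 mm.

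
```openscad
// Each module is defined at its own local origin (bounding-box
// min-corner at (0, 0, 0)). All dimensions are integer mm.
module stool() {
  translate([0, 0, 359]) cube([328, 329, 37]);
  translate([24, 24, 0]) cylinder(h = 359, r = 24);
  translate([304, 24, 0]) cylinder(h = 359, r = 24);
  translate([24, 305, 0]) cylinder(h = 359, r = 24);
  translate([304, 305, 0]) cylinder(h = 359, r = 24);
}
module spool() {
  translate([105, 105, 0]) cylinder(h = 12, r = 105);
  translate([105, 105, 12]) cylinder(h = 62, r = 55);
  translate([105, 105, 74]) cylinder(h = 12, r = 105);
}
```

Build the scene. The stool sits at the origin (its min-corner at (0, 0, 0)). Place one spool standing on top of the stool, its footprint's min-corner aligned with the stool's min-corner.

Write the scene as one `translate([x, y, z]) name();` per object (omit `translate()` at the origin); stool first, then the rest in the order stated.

stool();
translate([0, 0, 396]) spool();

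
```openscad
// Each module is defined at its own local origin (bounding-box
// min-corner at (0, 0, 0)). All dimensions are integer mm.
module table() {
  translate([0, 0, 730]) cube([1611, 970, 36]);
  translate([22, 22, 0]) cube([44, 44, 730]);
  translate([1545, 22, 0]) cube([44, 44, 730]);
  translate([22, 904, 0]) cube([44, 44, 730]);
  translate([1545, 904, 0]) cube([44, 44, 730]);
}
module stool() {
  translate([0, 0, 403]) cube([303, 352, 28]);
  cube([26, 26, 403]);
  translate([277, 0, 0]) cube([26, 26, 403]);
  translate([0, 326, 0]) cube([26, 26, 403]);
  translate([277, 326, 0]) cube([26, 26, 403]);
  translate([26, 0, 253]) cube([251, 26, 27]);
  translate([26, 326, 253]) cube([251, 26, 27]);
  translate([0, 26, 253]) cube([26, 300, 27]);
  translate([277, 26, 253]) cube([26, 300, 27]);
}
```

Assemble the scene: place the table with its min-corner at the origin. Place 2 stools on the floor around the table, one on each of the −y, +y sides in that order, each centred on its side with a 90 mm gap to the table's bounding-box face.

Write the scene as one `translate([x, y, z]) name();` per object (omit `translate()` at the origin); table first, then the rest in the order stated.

table();
translate([654, -442, 0]) stool();
translate([654, 1060, 0]) stool();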